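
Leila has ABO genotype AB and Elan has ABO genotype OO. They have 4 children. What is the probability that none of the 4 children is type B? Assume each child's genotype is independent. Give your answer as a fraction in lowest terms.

1/16

ABO cross AB × OO → 1/2 A, 1/2 B.
So P(type B) = 1/2 per child.
P(not type B) = 1/2 for one child; (1/2)^4 = 1/16.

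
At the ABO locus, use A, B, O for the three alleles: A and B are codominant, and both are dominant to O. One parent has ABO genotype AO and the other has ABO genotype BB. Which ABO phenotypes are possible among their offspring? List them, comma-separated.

Gametes from AO × BB give offspring ABO genotypes AB, BO, i.e. phenotypes B, AB.

B, AB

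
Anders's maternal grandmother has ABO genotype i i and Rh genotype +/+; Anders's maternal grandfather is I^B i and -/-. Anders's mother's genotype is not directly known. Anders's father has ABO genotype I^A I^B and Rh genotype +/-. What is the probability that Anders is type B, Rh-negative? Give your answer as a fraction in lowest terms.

1/8

Anders's mother's ABO genotype from i i × I^B i: 1/2 I^B i, 1/2 i i.
Crossing each possibility with the father I^A I^B and summing P(type B): 1/2·1/2 + 1/2·1/2 = 1/2.
Similarly for Rh via the mother's Rh distribution: P(Rh-) = 1/4.
Independent loci: 1/2 × 1/4 = 1/8.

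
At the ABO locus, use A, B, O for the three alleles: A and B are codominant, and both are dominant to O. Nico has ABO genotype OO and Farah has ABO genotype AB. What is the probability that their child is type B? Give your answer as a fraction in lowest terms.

1/2

ABO cross OO × AB → offspring phenotypes: 1/2 A, 1/2 B.
So P(type B) = 1/2.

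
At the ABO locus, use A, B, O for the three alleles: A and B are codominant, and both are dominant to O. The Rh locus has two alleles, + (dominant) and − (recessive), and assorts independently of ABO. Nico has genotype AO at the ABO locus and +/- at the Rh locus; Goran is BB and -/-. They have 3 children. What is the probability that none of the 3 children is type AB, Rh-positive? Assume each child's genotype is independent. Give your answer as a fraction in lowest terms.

ABO cross AO × BB → 1/2 B, 1/2 AB.
Rh cross +/- × -/- → 1/2 Rh+, 1/2 Rh-; so P(type AB, Rh-positive) = 1/2 × 1/2 = 1/4 per child.
P(not type AB, Rh-positive) = 3/4 for one child; (3/4)^3 = 27/64.

27/64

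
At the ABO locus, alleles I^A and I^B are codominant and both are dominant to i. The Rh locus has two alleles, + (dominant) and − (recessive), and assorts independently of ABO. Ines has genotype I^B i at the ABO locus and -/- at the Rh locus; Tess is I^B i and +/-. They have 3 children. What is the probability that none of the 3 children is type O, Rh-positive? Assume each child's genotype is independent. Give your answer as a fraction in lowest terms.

343/512

ABO cross I^B i × I^B i → 1/4 O, 3/4 B.
Rh cross -/- × +/- → 1/2 Rh+, 1/2 Rh-; so P(type O, Rh-positive) = 1/4 × 1/2 = 1/8 per child.
P(not type O, Rh-positive) = 7/8 for one child; (7/8)^3 = 343/512.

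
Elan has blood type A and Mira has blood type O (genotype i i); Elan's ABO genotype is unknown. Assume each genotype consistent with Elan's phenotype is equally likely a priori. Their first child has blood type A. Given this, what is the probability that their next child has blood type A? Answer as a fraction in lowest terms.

5/6

Possible genotypes: Elan ∈ {I^A I^A, I^A i}; Mira ∈ {i i}.
Weight each parental genotype pair by prior × P(type-A child):
  I^A I^A × i i: posterior weight 2/3; P(next child type A) = 1.
  I^A i × i i: posterior weight 1/3; P(next child type A) = 1/2.
Weighted sum = 5/6.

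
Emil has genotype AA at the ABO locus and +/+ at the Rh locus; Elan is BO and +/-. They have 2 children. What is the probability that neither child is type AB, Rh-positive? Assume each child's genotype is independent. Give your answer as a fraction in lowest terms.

ABO cross AA × BO → 1/2 A, 1/2 AB.
Rh cross +/+ × +/- → 1 Rh+; so P(type AB, Rh-positive) = 1/2 × 1 = 1/2 per child.
P(not type AB, Rh-positive) = 1/2 for one child; (1/2)^2 = 1/4.

1/4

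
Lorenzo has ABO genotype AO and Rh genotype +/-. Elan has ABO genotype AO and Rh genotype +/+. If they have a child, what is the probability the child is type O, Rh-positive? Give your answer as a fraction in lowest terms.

1/4

ABO cross AO × AO → offspring phenotypes: 1/4 O, 3/4 A.
Rh cross +/- × +/+ → 1 Rh+.
Independent loci: P(type O, Rh-positive) = 1/4 × 1 = 1/4.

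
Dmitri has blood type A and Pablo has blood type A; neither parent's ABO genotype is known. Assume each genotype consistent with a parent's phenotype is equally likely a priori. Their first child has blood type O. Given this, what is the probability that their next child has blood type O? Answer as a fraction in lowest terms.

Possible genotypes: Dmitri ∈ {I^A I^A, I^A i}; Pablo ∈ {I^A I^A, I^A i}.
Weight each parental genotype pair by prior × P(type-O child):
  I^A i × I^A i: posterior weight 1; P(next child type O) = 1/4.
Weighted sum = 1/4.

1/4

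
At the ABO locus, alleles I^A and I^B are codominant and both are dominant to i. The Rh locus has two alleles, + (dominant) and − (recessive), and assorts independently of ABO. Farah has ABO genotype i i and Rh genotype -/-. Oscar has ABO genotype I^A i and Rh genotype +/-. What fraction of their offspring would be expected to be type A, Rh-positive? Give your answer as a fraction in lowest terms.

1/4

ABO cross i i × I^A i → offspring phenotypes: 1/2 O, 1/2 A.
Rh cross -/- × +/- → 1/2 Rh+, 1/2 Rh-.
Independent loci: P(type A, Rh-positive) = 1/2 × 1/2 = 1/4.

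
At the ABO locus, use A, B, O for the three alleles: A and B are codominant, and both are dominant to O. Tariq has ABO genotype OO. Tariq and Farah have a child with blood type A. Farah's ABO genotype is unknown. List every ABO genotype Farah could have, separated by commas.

For each candidate genotype of Farah, check whether crossing it with OO can produce every observed child phenotype.
  AA → possible child types {A} ✓
  AB → possible child types {A, B} ✓
  AO → possible child types {O, A} ✓
  BB → possible child types {B} ✗
  BO → possible child types {O, B} ✗
  OO → possible child types {O} ✗

AA, AB, AO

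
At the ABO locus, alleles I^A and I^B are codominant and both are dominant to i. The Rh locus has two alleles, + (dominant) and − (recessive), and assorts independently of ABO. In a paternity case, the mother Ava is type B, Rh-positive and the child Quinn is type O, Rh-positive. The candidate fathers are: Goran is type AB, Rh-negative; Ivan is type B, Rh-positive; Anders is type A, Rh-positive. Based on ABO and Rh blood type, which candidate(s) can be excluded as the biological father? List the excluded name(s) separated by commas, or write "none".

A candidate is excluded only if no genotype consistent with his phenotype could produce a type O, Rh-positive child with a type B, Rh-positive mother.
Goran (type AB, Rh-): no genotype consistent with that phenotype can produce a type-O Rh+ child with a type-B mother.

Goran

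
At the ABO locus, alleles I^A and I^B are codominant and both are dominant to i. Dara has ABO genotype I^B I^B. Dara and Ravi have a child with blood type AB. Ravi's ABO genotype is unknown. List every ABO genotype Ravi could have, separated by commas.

For each candidate genotype of Ravi, check whether crossing it with I^B I^B can produce every observed child phenotype.
  I^A I^A → possible child types {AB} ✓
  I^A I^B → possible child types {B, AB} ✓
  I^A i → possible child types {B, AB} ✓
  I^B I^B → possible child types {B} ✗
  I^B i → possible child types {B} ✗
  i i → possible child types {B} ✗

I^A I^A, I^A I^B, I^A i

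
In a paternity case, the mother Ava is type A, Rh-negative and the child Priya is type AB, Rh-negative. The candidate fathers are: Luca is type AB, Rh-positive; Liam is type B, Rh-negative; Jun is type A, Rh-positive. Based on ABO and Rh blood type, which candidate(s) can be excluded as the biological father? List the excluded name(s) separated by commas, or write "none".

A candidate is excluded only if no genotype consistent with his phenotype could produce a type AB, Rh-negative child with a type A, Rh-negative mother.
Jun (type A, Rh+): no genotype consistent with that phenotype can produce a type-AB Rh- child with a type-A mother.

Jun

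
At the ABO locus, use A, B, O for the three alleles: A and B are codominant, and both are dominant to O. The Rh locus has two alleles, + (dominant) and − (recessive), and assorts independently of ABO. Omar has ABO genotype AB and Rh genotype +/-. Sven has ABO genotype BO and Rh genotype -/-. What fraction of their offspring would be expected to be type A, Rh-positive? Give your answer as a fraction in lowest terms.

1/8

ABO cross AB × BO → offspring phenotypes: 1/4 A, 1/2 B, 1/4 AB.
Rh cross +/- × -/- → 1/2 Rh+, 1/2 Rh-.
Independent loci: P(type A, Rh-positive) = 1/4 × 1/2 = 1/8.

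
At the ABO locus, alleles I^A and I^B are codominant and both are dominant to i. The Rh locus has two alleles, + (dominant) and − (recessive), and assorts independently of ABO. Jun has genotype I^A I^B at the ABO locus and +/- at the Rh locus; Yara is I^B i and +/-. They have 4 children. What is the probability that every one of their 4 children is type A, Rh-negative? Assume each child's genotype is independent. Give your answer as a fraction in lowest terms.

1/65536

ABO cross I^A I^B × I^B i → 1/4 A, 1/2 B, 1/4 AB.
Rh cross +/- × +/- → 3/4 Rh+, 1/4 Rh-; so P(type A, Rh-negative) = 1/4 × 1/4 = 1/16 per child.
All 4 independent: (1/16)^4 = 1/65536.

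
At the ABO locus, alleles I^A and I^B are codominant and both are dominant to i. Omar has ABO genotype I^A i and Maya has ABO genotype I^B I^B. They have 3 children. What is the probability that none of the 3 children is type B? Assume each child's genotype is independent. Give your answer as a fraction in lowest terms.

1/8

ABO cross I^A i × I^B I^B → 1/2 B, 1/2 AB.
So P(type B) = 1/2 per child.
P(not type B) = 1/2 for one child; (1/2)^3 = 1/8.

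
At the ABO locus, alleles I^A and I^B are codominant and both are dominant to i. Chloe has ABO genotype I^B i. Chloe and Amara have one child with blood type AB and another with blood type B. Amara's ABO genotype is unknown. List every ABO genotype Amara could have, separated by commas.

I^A I^B, I^A i

For each candidate genotype of Amara, check whether crossing it with I^B i can produce every observed child phenotype.
  I^A I^A → possible child types {A, AB} ✗
  I^A I^B → possible child types {A, B, AB} ✓
  I^A i → possible child types {O, A, B, AB} ✓
  I^B I^B → possible child types {B} ✗
  I^B i → possible child types {O, B} ✗
  i i → possible child types {O, B} ✗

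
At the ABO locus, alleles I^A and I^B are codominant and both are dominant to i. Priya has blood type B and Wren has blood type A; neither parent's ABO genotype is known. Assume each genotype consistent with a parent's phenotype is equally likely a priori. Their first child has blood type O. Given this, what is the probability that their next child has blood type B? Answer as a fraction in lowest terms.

Possible genotypes: Priya ∈ {I^B I^B, I^B i}; Wren ∈ {I^A I^A, I^A i}.
Weight each parental genotype pair by prior × P(type-O child):
  I^B i × I^A i: posterior weight 1; P(next child type B) = 1/4.
Weighted sum = 1/4.

1/4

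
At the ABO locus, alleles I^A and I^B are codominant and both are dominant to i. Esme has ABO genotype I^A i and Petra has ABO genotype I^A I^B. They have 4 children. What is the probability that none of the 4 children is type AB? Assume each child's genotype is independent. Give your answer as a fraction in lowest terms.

81/256

ABO cross I^A i × I^A I^B → 1/2 A, 1/4 B, 1/4 AB.
So P(type AB) = 1/4 per child.
P(not type AB) = 3/4 for one child; (3/4)^4 = 81/256.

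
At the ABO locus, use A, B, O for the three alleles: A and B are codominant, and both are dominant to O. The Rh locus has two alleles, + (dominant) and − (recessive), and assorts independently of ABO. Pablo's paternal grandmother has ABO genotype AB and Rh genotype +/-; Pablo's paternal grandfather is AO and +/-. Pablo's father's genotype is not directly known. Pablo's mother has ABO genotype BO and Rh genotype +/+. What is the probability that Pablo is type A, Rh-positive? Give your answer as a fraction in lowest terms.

Pablo's father's ABO genotype from AB × AO: 1/4 AA, 1/4 AB, 1/4 AO, 1/4 BO.
Crossing each possibility with the mother BO and summing P(type A): 1/4·1/2 + 1/4·1/4 + 1/4·1/4 + 1/4·0 = 1/4.
Similarly for Rh via the father's Rh distribution: P(Rh+) = 1.
Independent loci: 1/4 × 1 = 1/4.

1/4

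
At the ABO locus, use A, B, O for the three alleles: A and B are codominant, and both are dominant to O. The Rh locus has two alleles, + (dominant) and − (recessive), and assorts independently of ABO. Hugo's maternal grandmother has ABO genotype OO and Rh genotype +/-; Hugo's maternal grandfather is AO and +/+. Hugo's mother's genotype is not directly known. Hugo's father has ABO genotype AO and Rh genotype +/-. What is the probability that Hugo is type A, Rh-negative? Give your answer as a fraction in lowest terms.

Hugo's mother's ABO genotype from OO × AO: 1/2 AO, 1/2 OO.
Crossing each possibility with the father AO and summing P(type A): 1/2·3/4 + 1/2·1/2 = 5/8.
Similarly for Rh via the mother's Rh distribution: P(Rh-) = 1/8.
Independent loci: 5/8 × 1/8 = 5/64.

5/64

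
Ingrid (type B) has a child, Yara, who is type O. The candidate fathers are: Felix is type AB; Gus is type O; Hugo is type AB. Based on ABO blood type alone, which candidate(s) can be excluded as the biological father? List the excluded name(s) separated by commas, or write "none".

A candidate is excluded only if no genotype consistent with his phenotype could produce a type O child with a type B mother.
Felix (type AB): no genotype consistent with that phenotype can produce a type-O child with a type-B mother.
Hugo (type AB): no genotype consistent with that phenotype can produce a type-O child with a type-B mother.

Felix, Hugo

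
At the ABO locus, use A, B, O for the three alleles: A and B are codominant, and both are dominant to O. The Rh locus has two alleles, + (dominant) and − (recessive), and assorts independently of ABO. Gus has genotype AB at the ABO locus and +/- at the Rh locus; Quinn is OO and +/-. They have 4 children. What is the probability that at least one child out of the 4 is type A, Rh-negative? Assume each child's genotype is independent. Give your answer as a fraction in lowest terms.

1695/4096

ABO cross AB × OO → 1/2 A, 1/2 B.
Rh cross +/- × +/- → 3/4 Rh+, 1/4 Rh-; so P(type A, Rh-negative) = 1/2 × 1/4 = 1/8 per child.
P(none) = (7/8)^4 = 2401/4096; P(at least one) = 1 − 2401/4096 = 1695/4096.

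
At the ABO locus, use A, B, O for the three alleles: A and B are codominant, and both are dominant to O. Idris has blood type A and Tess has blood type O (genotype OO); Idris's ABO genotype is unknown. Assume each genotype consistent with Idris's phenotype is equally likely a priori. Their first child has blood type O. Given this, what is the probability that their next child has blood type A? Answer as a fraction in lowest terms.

Possible genotypes: Idris ∈ {AA, AO}; Tess ∈ {OO}.
Weight each parental genotype pair by prior × P(type-O child):
  AO × OO: posterior weight 1; P(next child type A) = 1/2.
Weighted sum = 1/2.

1/2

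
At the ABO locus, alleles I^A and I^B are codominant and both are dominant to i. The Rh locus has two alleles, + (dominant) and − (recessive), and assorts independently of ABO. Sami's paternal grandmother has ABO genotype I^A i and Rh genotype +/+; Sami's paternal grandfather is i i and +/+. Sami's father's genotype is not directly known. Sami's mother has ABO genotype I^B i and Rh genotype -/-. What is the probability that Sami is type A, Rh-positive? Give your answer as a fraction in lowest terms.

Sami's father's ABO genotype from I^A i × i i: 1/2 I^A i, 1/2 i i.
Crossing each possibility with the mother I^B i and summing P(type A): 1/2·1/4 + 1/2·0 = 1/8.
Similarly for Rh via the father's Rh distribution: P(Rh+) = 1.
Independent loci: 1/8 × 1 = 1/8.

1/8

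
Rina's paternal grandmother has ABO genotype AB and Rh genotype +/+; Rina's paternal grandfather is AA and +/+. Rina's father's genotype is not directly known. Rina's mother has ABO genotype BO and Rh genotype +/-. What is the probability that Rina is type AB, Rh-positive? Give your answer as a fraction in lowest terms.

3/8

Rina's father's ABO genotype from AB × AA: 1/2 AA, 1/2 AB.
Crossing each possibility with the mother BO and summing P(type AB): 1/2·1/2 + 1/2·1/4 = 3/8.
Similarly for Rh via the father's Rh distribution: P(Rh+) = 1.
Independent loci: 3/8 × 1 = 3/8.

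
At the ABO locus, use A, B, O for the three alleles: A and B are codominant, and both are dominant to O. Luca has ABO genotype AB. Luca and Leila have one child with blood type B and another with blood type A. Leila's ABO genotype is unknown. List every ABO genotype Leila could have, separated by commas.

AB, AO, BO, OO

For each candidate genotype of Leila, check whether crossing it with AB can produce every observed child phenotype.
  AA → possible child types {A, AB} ✗
  AB → possible child types {A, B, AB} ✓
  AO → possible child types {A, B, AB} ✓
  BB → possible child types {B, AB} ✗
  BO → possible child types {A, B, AB} ✓
  OO → possible child types {A, B} ✓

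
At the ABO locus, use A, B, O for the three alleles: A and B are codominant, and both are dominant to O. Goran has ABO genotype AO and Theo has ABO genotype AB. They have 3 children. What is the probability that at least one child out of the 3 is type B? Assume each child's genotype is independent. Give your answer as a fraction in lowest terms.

ABO cross AO × AB → 1/2 A, 1/4 B, 1/4 AB.
So P(type B) = 1/4 per child.
P(none) = (3/4)^3 = 27/64; P(at least one) = 1 − 27/64 = 37/64.

37/64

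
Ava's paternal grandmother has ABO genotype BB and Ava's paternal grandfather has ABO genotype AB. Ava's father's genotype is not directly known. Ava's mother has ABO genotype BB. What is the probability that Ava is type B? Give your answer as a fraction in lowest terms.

Ava's father's ABO genotype from BB × AB: 1/2 AB, 1/2 BB.
Crossing each possibility with the mother BB and summing P(type B): 1/2·1/2 + 1/2·1 = 3/4.

3/4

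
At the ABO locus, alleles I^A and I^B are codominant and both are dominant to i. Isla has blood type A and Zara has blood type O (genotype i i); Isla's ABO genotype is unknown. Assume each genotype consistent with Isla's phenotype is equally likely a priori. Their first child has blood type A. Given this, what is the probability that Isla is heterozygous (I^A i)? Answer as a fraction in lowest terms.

Possible genotypes: Isla ∈ {I^A I^A, I^A i}; Zara ∈ {i i}.
Weight each parental genotype pair by prior × P(type-A child):
  I^A I^A × i i: posterior weight 2/3.
  I^A i × i i: posterior weight 1/3.
Sum the posterior weight over pairs where Isla is I^A i: 1/3.

1/3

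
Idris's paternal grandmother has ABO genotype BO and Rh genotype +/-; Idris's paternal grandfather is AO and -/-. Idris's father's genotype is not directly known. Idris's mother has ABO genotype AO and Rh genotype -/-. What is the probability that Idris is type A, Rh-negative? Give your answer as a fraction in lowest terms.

3/8

Idris's father's ABO genotype from BO × AO: 1/4 AB, 1/4 AO, 1/4 BO, 1/4 OO.
Crossing each possibility with the mother AO and summing P(type A): 1/4·1/2 + 1/4·3/4 + 1/4·1/4 + 1/4·1/2 = 1/2.
Similarly for Rh via the father's Rh distribution: P(Rh-) = 3/4.
Independent loci: 1/2 × 3/4 = 3/8.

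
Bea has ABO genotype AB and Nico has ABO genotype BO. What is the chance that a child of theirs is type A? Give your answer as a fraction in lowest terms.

ABO cross AB × BO → offspring phenotypes: 1/4 A, 1/2 B, 1/4 AB.
So P(type A) = 1/4.

1/4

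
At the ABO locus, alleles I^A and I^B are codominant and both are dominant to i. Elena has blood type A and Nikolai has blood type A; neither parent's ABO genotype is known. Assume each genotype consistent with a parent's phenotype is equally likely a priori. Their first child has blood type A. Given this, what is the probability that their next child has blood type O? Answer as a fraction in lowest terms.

Possible genotypes: Elena ∈ {I^A I^A, I^A i}; Nikolai ∈ {I^A I^A, I^A i}.
Weight each parental genotype pair by prior × P(type-A child):
  I^A I^A × I^A I^A: posterior weight 4/15; P(next child type O) = 0.
  I^A I^A × I^A i: posterior weight 4/15; P(next child type O) = 0.
  I^A i × I^A I^A: posterior weight 4/15; P(next child type O) = 0.
  I^A i × I^A i: posterior weight 1/5; P(next child type O) = 1/4.
Weighted sum = 1/20.

1/20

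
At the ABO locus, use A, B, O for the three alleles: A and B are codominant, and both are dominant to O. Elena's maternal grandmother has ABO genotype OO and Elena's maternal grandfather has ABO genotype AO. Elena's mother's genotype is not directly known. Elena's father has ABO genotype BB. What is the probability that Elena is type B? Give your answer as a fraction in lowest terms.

Elena's mother's ABO genotype from OO × AO: 1/2 AO, 1/2 OO.
Crossing each possibility with the father BB and summing P(type B): 1/2·1/2 + 1/2·1 = 3/4.

3/4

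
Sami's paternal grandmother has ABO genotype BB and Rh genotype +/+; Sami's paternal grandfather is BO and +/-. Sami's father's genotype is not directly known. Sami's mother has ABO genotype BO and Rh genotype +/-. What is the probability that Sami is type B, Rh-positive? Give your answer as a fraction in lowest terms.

49/64

Sami's father's ABO genotype from BB × BO: 1/2 BB, 1/2 BO.
Crossing each possibility with the mother BO and summing P(type B): 1/2·1 + 1/2·3/4 = 7/8.
Similarly for Rh via the father's Rh distribution: P(Rh+) = 7/8.
Independent loci: 7/8 × 7/8 = 49/64.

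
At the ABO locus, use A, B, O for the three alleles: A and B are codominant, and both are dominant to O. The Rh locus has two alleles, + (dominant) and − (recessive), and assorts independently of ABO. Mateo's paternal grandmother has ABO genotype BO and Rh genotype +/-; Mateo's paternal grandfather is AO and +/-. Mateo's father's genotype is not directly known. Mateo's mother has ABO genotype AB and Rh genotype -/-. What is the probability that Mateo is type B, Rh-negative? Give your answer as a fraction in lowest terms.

Mateo's father's ABO genotype from BO × AO: 1/4 AB, 1/4 AO, 1/4 BO, 1/4 OO.
Crossing each possibility with the mother AB and summing P(type B): 1/4·1/4 + 1/4·1/4 + 1/4·1/2 + 1/4·1/2 = 3/8.
Similarly for Rh via the father's Rh distribution: P(Rh-) = 1/2.
Independent loci: 3/8 × 1/2 = 3/16.

3/16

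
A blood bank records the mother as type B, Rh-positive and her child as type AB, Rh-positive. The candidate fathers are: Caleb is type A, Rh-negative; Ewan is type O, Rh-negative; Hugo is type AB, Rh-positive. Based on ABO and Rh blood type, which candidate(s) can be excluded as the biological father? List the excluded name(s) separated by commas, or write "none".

Ewan

A candidate is excluded only if no genotype consistent with his phenotype could produce a type AB, Rh-positive child with a type B, Rh-positive mother.
Ewan (type O, Rh-): no genotype consistent with that phenotype can produce a type-AB Rh+ child with a type-B mother.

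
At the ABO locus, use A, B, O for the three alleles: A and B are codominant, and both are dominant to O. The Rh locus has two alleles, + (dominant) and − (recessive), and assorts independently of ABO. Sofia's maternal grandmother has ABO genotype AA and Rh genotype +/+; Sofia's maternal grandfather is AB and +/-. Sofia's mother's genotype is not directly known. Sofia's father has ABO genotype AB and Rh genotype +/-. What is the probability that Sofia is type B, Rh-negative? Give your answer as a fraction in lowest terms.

1/64

Sofia's mother's ABO genotype from AA × AB: 1/2 AA, 1/2 AB.
Crossing each possibility with the father AB and summing P(type B): 1/2·0 + 1/2·1/4 = 1/8.
Similarly for Rh via the mother's Rh distribution: P(Rh-) = 1/8.
Independent loci: 1/8 × 1/8 = 1/64.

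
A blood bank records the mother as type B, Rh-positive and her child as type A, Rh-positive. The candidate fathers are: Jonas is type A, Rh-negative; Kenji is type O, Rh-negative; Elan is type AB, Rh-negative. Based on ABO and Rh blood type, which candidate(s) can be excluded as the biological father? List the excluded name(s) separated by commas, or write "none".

Kenji

A candidate is excluded only if no genotype consistent with his phenotype could produce a type A, Rh-positive child with a type B, Rh-positive mother.
Kenji (type O, Rh-): no genotype consistent with that phenotype can produce a type-A Rh+ child with a type-B mother.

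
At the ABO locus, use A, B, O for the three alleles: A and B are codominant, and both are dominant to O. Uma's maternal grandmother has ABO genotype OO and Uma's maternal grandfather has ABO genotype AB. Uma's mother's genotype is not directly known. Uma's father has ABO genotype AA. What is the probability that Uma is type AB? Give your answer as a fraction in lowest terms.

Uma's mother's ABO genotype from OO × AB: 1/2 AO, 1/2 BO.
Crossing each possibility with the father AA and summing P(type AB): 1/2·0 + 1/2·1/2 = 1/4.

1/4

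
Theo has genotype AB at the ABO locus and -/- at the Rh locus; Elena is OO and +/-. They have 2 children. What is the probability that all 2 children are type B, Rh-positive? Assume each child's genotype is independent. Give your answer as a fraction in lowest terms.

ABO cross AB × OO → 1/2 A, 1/2 B.
Rh cross -/- × +/- → 1/2 Rh+, 1/2 Rh-; so P(type B, Rh-positive) = 1/2 × 1/2 = 1/4 per child.
All 2 independent: (1/4)^2 = 1/16.

1/16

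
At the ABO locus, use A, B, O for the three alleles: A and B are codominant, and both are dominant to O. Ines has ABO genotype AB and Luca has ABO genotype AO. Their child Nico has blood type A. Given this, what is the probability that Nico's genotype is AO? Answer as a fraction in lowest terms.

Cross AB × AO → 1/4 AA, 1/4 AB, 1/4 AO, 1/4 BO.
Type-A genotypes among offspring: AA (1/4), AO (1/4); total 1/2.
P(AO | type A) = (1/4) / (1/2) = 1/2.

1/2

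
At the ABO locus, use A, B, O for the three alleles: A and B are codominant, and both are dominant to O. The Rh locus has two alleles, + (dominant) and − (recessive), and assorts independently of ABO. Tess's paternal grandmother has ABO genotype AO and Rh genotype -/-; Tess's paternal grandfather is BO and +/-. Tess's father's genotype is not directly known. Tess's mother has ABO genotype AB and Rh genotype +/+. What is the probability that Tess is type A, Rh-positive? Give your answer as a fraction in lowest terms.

Tess's father's ABO genotype from AO × BO: 1/4 AB, 1/4 AO, 1/4 BO, 1/4 OO.
Crossing each possibility with the mother AB and summing P(type A): 1/4·1/4 + 1/4·1/2 + 1/4·1/4 + 1/4·1/2 = 3/8.
Similarly for Rh via the father's Rh distribution: P(Rh+) = 1.
Independent loci: 3/8 × 1 = 3/8.

3/8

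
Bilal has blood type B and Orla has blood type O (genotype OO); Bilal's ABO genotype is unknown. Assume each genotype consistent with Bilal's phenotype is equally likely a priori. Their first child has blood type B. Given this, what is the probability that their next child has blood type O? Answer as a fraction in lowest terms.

1/6

Possible genotypes: Bilal ∈ {BB, BO}; Orla ∈ {OO}.
Weight each parental genotype pair by prior × P(type-B child):
  BB × OO: posterior weight 2/3; P(next child type O) = 0.
  BO × OO: posterior weight 1/3; P(next child type O) = 1/2.
Weighted sum = 1/6.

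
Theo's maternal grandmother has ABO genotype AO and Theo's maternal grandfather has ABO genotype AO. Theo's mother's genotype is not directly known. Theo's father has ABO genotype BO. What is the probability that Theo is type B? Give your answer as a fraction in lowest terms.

Theo's mother's ABO genotype from AO × AO: 1/4 AA, 1/2 AO, 1/4 OO.
Crossing each possibility with the father BO and summing P(type B): 1/4·0 + 1/2·1/4 + 1/4·1/2 = 1/4.

1/4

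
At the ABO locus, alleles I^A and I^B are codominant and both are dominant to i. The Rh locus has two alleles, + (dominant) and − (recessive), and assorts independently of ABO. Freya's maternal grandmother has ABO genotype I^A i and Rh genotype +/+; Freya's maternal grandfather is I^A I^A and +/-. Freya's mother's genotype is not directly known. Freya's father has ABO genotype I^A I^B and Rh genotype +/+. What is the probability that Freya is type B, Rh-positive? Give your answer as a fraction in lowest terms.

1/8

Freya's mother's ABO genotype from I^A i × I^A I^A: 1/2 I^A I^A, 1/2 I^A i.
Crossing each possibility with the father I^A I^B and summing P(type B): 1/2·0 + 1/2·1/4 = 1/8.
Similarly for Rh via the mother's Rh distribution: P(Rh+) = 1.
Independent loci: 1/8 × 1 = 1/8.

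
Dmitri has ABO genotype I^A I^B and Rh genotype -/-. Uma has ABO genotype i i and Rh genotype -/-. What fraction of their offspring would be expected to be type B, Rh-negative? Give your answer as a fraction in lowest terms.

1/2

ABO cross I^A I^B × i i → offspring phenotypes: 1/2 A, 1/2 B.
Rh cross -/- × -/- → 1 Rh-.
Independent loci: P(type B, Rh-negative) = 1/2 × 1 = 1/2.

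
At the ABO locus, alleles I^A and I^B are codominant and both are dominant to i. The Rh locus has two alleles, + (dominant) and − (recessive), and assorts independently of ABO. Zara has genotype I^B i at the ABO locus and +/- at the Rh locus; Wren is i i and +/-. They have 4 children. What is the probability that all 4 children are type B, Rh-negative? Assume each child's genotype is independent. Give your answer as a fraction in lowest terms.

ABO cross I^B i × i i → 1/2 O, 1/2 B.
Rh cross +/- × +/- → 3/4 Rh+, 1/4 Rh-; so P(type B, Rh-negative) = 1/2 × 1/4 = 1/8 per child.
All 4 independent: (1/8)^4 = 1/4096.

1/4096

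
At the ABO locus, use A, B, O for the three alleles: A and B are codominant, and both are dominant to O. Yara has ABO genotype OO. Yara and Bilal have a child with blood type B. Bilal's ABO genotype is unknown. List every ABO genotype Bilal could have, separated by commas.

AB, BB, BO

For each candidate genotype of Bilal, check whether crossing it with OO can produce every observed child phenotype.
  AA → possible child types {A} ✗
  AB → possible child types {A, B} ✓
  AO → possible child types {O, A} ✗
  BB → possible child types {B} ✓
  BO → possible child types {O, B} ✓
  OO → possible child types {O} ✗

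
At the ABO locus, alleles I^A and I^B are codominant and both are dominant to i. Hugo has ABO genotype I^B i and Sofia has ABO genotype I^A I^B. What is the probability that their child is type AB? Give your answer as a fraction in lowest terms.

1/4

ABO cross I^B i × I^A I^B → offspring phenotypes: 1/4 A, 1/2 B, 1/4 AB.
So P(type AB) = 1/4.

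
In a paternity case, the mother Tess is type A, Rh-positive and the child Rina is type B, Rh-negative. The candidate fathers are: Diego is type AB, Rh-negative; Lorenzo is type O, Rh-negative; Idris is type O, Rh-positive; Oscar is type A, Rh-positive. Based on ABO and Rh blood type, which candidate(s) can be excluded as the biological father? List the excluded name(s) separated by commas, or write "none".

Lorenzo, Idris, Oscar

A candidate is excluded only if no genotype consistent with his phenotype could produce a type B, Rh-negative child with a type A, Rh-positive mother.
Lorenzo (type O, Rh-): no genotype consistent with that phenotype can produce a type-B Rh- child with a type-A mother.
Idris (type O, Rh+): no genotype consistent with that phenotype can produce a type-B Rh- child with a type-A mother.
Oscar (type A, Rh+): no genotype consistent with that phenotype can produce a type-B Rh- child with a type-A mother.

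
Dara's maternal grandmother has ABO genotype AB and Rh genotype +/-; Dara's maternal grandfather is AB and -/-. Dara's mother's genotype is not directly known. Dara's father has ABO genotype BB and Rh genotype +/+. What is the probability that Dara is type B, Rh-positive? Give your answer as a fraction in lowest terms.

Dara's mother's ABO genotype from AB × AB: 1/4 AA, 1/2 AB, 1/4 BB.
Crossing each possibility with the father BB and summing P(type B): 1/4·0 + 1/2·1/2 + 1/4·1 = 1/2.
Similarly for Rh via the mother's Rh distribution: P(Rh+) = 1.
Independent loci: 1/2 × 1 = 1/2.

1/2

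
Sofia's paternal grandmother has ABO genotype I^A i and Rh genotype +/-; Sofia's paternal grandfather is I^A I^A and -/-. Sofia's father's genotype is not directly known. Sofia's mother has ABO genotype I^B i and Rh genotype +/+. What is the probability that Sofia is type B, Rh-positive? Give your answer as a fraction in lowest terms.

1/8

Sofia's father's ABO genotype from I^A i × I^A I^A: 1/2 I^A I^A, 1/2 I^A i.
Crossing each possibility with the mother I^B i and summing P(type B): 1/2·0 + 1/2·1/4 = 1/8.
Similarly for Rh via the father's Rh distribution: P(Rh+) = 1.
Independent loci: 1/8 × 1 = 1/8.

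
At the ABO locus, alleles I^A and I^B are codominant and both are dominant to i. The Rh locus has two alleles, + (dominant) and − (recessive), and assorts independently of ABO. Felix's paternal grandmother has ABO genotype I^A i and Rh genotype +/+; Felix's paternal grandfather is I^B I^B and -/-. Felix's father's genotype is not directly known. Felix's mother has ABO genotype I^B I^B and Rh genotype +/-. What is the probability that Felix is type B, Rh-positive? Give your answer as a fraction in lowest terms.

9/16

Felix's father's ABO genotype from I^A i × I^B I^B: 1/2 I^A I^B, 1/2 I^B i.
Crossing each possibility with the mother I^B I^B and summing P(type B): 1/2·1/2 + 1/2·1 = 3/4.
Similarly for Rh via the father's Rh distribution: P(Rh+) = 3/4.
Independent loci: 3/4 × 3/4 = 9/16.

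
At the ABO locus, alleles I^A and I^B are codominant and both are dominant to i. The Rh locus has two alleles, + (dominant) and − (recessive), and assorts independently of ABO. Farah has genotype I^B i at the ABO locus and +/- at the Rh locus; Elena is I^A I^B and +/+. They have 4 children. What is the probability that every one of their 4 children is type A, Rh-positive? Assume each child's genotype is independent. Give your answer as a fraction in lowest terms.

ABO cross I^B i × I^A I^B → 1/4 A, 1/2 B, 1/4 AB.
Rh cross +/- × +/+ → 1 Rh+; so P(type A, Rh-positive) = 1/4 × 1 = 1/4 per child.
All 4 independent: (1/4)^4 = 1/256.

1/256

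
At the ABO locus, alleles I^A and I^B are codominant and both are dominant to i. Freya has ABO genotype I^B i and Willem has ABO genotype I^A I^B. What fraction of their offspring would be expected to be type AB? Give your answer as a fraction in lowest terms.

1/4

ABO cross I^B i × I^A I^B → offspring phenotypes: 1/4 A, 1/2 B, 1/4 AB.
So P(type AB) = 1/4.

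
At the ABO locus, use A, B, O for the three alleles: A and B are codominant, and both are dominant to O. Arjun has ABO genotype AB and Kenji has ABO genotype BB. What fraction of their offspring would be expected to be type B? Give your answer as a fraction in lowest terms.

1/2

ABO cross AB × BB → offspring phenotypes: 1/2 B, 1/2 AB.
So P(type B) = 1/2.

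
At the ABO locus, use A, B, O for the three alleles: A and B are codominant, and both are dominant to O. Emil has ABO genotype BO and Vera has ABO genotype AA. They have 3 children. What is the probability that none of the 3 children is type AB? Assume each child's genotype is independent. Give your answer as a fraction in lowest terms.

ABO cross BO × AA → 1/2 A, 1/2 AB.
So P(type AB) = 1/2 per child.
P(not type AB) = 1/2 for one child; (1/2)^3 = 1/8.

1/8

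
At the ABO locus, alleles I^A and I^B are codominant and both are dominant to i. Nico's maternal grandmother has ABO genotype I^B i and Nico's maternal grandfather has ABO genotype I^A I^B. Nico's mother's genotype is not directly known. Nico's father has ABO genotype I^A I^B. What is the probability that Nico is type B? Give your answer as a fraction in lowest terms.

Nico's mother's ABO genotype from I^B i × I^A I^B: 1/4 I^A I^B, 1/4 I^A i, 1/4 I^B I^B, 1/4 I^B i.
Crossing each possibility with the father I^A I^B and summing P(type B): 1/4·1/4 + 1/4·1/4 + 1/4·1/2 + 1/4·1/2 = 3/8.

3/8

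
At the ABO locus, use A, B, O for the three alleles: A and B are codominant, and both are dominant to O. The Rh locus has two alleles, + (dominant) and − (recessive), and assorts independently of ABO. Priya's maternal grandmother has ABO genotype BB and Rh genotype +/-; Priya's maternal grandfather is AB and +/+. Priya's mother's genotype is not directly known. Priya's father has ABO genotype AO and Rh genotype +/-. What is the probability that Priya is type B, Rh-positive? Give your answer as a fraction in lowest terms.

21/64

Priya's mother's ABO genotype from BB × AB: 1/2 AB, 1/2 BB.
Crossing each possibility with the father AO and summing P(type B): 1/2·1/4 + 1/2·1/2 = 3/8.
Similarly for Rh via the mother's Rh distribution: P(Rh+) = 7/8.
Independent loci: 3/8 × 7/8 = 21/64.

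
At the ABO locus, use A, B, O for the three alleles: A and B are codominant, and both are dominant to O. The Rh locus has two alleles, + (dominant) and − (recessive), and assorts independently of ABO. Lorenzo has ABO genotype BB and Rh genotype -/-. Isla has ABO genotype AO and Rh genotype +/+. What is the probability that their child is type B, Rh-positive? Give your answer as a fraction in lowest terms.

ABO cross BB × AO → offspring phenotypes: 1/2 B, 1/2 AB.
Rh cross -/- × +/+ → 1 Rh+.
Independent loci: P(type B, Rh-positive) = 1/2 × 1 = 1/2.

1/2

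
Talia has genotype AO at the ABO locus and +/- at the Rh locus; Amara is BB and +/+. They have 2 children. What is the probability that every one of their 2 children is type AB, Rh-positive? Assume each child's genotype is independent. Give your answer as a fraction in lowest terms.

ABO cross AO × BB → 1/2 B, 1/2 AB.
Rh cross +/- × +/+ → 1 Rh+; so P(type AB, Rh-positive) = 1/2 × 1 = 1/2 per child.
All 2 independent: (1/2)^2 = 1/4.

1/4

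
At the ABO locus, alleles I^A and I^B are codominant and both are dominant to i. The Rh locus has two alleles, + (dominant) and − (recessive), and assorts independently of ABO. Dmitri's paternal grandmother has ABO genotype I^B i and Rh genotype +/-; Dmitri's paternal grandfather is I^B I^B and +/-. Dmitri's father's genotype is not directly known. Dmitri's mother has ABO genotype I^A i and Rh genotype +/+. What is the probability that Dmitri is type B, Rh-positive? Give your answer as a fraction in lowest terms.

3/8

Dmitri's father's ABO genotype from I^B i × I^B I^B: 1/2 I^B I^B, 1/2 I^B i.
Crossing each possibility with the mother I^A i and summing P(type B): 1/2·1/2 + 1/2·1/4 = 3/8.
Similarly for Rh via the father's Rh distribution: P(Rh+) = 1.
Independent loci: 3/8 × 1 = 3/8.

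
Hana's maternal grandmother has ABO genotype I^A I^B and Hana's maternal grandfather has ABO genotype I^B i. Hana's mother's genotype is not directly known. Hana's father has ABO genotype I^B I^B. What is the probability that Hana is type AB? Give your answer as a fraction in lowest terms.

Hana's mother's ABO genotype from I^A I^B × I^B i: 1/4 I^A I^B, 1/4 I^A i, 1/4 I^B I^B, 1/4 I^B i.
Crossing each possibility with the father I^B I^B and summing P(type AB): 1/4·1/2 + 1/4·1/2 + 1/4·0 + 1/4·0 = 1/4.

1/4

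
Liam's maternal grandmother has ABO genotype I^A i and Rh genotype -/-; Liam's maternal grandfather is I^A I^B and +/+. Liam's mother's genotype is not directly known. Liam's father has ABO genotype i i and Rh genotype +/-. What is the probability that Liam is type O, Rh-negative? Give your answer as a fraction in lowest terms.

Liam's mother's ABO genotype from I^A i × I^A I^B: 1/4 I^A I^A, 1/4 I^A I^B, 1/4 I^A i, 1/4 I^B i.
Crossing each possibility with the father i i and summing P(type O): 1/4·0 + 1/4·0 + 1/4·1/2 + 1/4·1/2 = 1/4.
Similarly for Rh via the mother's Rh distribution: P(Rh-) = 1/4.
Independent loci: 1/4 × 1/4 = 1/16.

1/16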